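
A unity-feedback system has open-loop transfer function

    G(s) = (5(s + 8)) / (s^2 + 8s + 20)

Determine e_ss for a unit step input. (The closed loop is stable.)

G(s) has no poles at the origin.
This is a Type 0 system. Kp = lim_{s→0} G(s) = 40/20 = 2.
e_ss = 1/(1 + Kp) = 1/(1 + 2) = 1/3 ≈ 0.3333.

e_ss = 0.3333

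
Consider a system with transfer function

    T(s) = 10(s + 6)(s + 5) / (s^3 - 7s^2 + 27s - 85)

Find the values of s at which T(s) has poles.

The poles are the roots of the denominator s^3 - 7s^2 + 27s - 85 = 0.
Trying s = 5: the polynomial evaluates to 0, so (s - 5) is a factor.
Dividing out leaves s^2 - 2s + 17 = 0.
The quadratic formula then gives s = 1 ± 4j.

s = 1 + 4j, 1 - 4j, 5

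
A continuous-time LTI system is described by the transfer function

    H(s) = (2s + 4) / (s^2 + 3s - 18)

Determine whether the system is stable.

unstable

The denominator s^2 + 3s - 18 factors as (s + 6)(s - 3), giving poles at s = -6, 3.
Since the pole(s) at s = 3 lie in the right half-plane, the system is unstable.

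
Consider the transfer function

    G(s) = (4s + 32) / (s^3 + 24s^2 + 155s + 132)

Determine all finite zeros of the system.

s = -8

Set the numerator to zero: 4s + 32 = 0, i.e. 4·(s + 8) = 0.
So s = -8.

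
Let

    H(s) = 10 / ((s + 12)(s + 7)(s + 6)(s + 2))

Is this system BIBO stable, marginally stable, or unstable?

stable

The poles can be read from the denominator factors: s = -12, -7, -6, -2.
Since all poles lie strictly in the left half-plane, the system is stable.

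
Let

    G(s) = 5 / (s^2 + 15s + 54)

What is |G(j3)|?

|G(j3)| ≈ 0.07857

Substitute s = j3: numerator = 5, denominator = 45 + j45.
|G(j3)| = |5| / |45 + j45| = 5 / 63.640 ≈ 0.07857.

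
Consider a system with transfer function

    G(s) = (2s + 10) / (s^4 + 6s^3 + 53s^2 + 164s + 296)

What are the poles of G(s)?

The poles are the roots of the denominator s^4 + 6s^3 + 53s^2 + 164s + 296 = 0.
No real roots exist; factor into two real quadratics: (s^2 + 2s + 37)(s^2 + 4s + 8) = 0.
Each quadratic gives a conjugate pair via the quadratic formula.

s = -1 + 6j, -1 - 6j, -2 + 2j, -2 - 2j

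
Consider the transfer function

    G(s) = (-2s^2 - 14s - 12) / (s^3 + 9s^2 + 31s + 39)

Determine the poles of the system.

The poles are the roots of the denominator s^3 + 9s^2 + 31s + 39 = 0.
Trying s = -3: the polynomial evaluates to 0, so (s + 3) is a factor.
Dividing out leaves s^2 + 6s + 13 = 0.
The quadratic formula then gives s = -3 ± 2j.

s = -3 ± 2j, -3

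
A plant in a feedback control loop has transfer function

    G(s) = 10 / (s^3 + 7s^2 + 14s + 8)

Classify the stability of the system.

The denominator s^3 + 7s^2 + 14s + 8 factors as (s + 1)(s + 4)(s + 2), giving poles at s = -1, -4, -2.
Since all poles lie strictly in the left half-plane, the system is stable.

stable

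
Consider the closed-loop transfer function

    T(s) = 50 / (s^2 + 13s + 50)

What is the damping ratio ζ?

ζ ≈ 0.9192

Compare the denominator to the standard form s^2 + 2ζωₙs + ωₙ².
ωₙ² = 50, so ωₙ = √50 ≈ 7.071 rad/s.
2ζωₙ = 13, so ζ = 13/(2·√50) ≈ 0.9192.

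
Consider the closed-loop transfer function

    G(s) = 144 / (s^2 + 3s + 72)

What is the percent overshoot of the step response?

%OS ≈ 56.9%

Comparing s^2 + 3s + 72 to s^2 + 2ζωₙs + ωₙ²: ωₙ = √72 ≈ 8.485 rad/s and ζ = 3/(2·√72) ≈ 0.1768.
%OS = 100·exp(−πζ/√(1−ζ²)) = 100·exp(−π·0.1768/√(1−0.1768²)) ≈ 56.9%.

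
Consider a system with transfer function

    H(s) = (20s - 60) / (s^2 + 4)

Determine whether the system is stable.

marginally stable

The denominator s^2 + 4 factors as (s^2 + 4), giving poles at s = ±2j.
Since the simple pole(s) at s = ±2j lie on the jω-axis with none in the right half-plane, the system is marginally stable.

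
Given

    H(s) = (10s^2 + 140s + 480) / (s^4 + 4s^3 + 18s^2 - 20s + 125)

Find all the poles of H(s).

s = 1 + 2j, 1 - 2j, -3 + 4j, -3 - 4j

The poles are the roots of the denominator s^4 + 4s^3 + 18s^2 - 20s + 125 = 0.
No real roots exist; factor into two real quadratics: (s^2 - 2s + 5)(s^2 + 6s + 25) = 0.
Each quadratic gives a conjugate pair via the quadratic formula.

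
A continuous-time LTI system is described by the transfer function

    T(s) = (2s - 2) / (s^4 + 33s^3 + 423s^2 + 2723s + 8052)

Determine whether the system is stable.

The denominator s^4 + 33s^3 + 423s^2 + 2723s + 8052 factors as (s^2 + 10s + 61)(s + 11)(s + 12), giving poles at s = -5 + 6j, -5 - 6j, -11, -12.
Since all poles lie strictly in the left half-plane, the system is stable.

stable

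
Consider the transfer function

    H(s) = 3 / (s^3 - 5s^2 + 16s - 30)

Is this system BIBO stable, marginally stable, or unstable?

The denominator s^3 - 5s^2 + 16s - 30 factors as (s^2 - 2s + 10)(s - 3), giving poles at s = 1 + 3j, 1 - 3j, 3.
Since the pole(s) at s = 1 + 3j, 1 - 3j, 3 lie in the right half-plane, the system is unstable.

unstable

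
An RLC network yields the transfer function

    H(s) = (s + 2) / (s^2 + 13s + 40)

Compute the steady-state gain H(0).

Set s = 0: H(0) = (2) / (40) = 1/20.

H(0) = 1/20 ≈ 0.05000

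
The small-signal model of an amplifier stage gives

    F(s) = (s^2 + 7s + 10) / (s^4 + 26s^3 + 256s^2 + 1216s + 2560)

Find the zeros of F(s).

Set the numerator to zero: s^2 + 7s + 10 = 0.
Factoring: (s + 5)(s + 2) = 0.

s = -5, -2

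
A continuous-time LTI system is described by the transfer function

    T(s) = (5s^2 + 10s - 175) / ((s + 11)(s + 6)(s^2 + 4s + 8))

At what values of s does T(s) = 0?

s = 5, -7

Set the numerator to zero: 5s^2 + 10s - 175 = 0, i.e. 5·(s^2 + 2s - 35) = 0.
Factoring: (s - 5)(s + 7) = 0.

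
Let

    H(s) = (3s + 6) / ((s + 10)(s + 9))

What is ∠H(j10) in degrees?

At s = j10: numerator = 6 + j30, denominator = -10 + j190.
∠H = ∠num − ∠den = 78.690° − (93.013°) = -14.32°.

∠H(j10) ≈ -14.32°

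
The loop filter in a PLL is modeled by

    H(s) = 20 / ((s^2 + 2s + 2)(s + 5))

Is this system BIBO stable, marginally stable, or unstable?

The poles can be read from the denominator factors: s = -1 + j, -1 - j, -5.
Since all poles lie strictly in the left half-plane, the system is stable.

stable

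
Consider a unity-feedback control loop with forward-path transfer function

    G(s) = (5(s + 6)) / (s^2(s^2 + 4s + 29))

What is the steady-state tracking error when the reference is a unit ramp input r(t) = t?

e_ss = 0

G(s) has 2 poles at the origin.
This is a Type 2 system; for a ramp input the steady-state error is zero.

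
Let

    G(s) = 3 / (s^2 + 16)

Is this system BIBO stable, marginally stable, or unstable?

marginally stable

The denominator s^2 + 16 factors as (s^2 + 16), giving poles at s = ±4j.
Since the simple pole(s) at s = ±4j lie on the jω-axis with none in the right half-plane, the system is marginally stable.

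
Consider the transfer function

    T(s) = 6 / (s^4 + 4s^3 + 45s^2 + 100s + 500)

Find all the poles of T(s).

s = ±5j, -2 ± 4j

The poles are the roots of the denominator s^4 + 4s^3 + 45s^2 + 100s + 500 = 0.
No real roots exist; factor into two real quadratics: (s^2 + 25)(s^2 + 4s + 20) = 0.
Each quadratic gives a conjugate pair via the quadratic formula.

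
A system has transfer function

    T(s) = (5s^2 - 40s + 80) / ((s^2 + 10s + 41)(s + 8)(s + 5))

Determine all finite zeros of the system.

Set the numerator to zero: 5s^2 - 40s + 80 = 0, i.e. 5·(s^2 - 8s + 16) = 0.
Factoring: (s - 4)^2 = 0.

s = 4, 4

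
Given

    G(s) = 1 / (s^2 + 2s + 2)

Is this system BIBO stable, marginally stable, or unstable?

The poles can be read from the denominator factors: s = -1 + j, -1 - j.
Since all poles lie strictly in the left half-plane, the system is stable.

stable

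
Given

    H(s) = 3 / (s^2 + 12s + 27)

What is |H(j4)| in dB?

|H(j4)|_dB ≈ -24.3 dB

Substitute s = j4: numerator = 3, denominator = 11 + j48.
|H(j4)| = |3| / |11 + j48| = 3 / 49.244 ≈ 0.06092.
In decibels: 20·log₁₀(0.06092) ≈ -24.3 dB.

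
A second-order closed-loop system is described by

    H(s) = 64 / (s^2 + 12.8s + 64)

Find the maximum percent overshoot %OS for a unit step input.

Comparing s^2 + 12.8s + 64 to s^2 + 2ζωₙs + ωₙ²: ωₙ = 8 rad/s and ζ = 12.8/(2·8) = 0.8.
%OS = 100·exp(−πζ/√(1−ζ²)) = 100·exp(−π·0.8/√(1−0.8²)) ≈ 1.52%.

%OS ≈ 1.52%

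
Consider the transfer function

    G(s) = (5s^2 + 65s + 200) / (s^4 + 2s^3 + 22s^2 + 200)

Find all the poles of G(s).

s = 1 ± 3j, -2 ± 4j

The poles are the roots of the denominator s^4 + 2s^3 + 22s^2 + 200 = 0.
No real roots exist; factor into two real quadratics: (s^2 - 2s + 10)(s^2 + 4s + 20) = 0.
Each quadratic gives a conjugate pair via the quadratic formula.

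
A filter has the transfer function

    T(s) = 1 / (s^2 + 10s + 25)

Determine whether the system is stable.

stable

The denominator s^2 + 10s + 25 factors as (s + 5)^2, giving poles at s = -5, -5.
Since all poles lie strictly in the left half-plane, the system is stable.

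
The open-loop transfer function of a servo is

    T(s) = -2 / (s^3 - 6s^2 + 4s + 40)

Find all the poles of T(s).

The poles are the roots of the denominator s^3 - 6s^2 + 4s + 40 = 0.
Trying s = -2: the polynomial evaluates to 0, so (s + 2) is a factor.
Dividing out leaves s^2 - 8s + 20 = 0.
The quadratic formula then gives s = 4 ± 2j.

s = 4 + 2j, 4 - 2j, -2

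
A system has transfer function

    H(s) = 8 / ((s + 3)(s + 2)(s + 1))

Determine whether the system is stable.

The poles can be read from the denominator factors: s = -3, -2, -1.
Since all poles lie strictly in the left half-plane, the system is stable.

stable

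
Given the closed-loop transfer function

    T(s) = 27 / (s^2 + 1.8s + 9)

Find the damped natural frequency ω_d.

Comparing s^2 + 1.8s + 9 to s^2 + 2ζωₙs + ωₙ²: ωₙ = 3 rad/s and ζ = 1.8/(2·3) = 0.3.
ζωₙ = 1.8/2 = 0.9, so ω_d = ωₙ√(1−ζ²) = √(ωₙ² − (ζωₙ)²) = √(9 − 0.9²) = √8.19 ≈ 2.862 rad/s.

ω_d ≈ 2.862 rad/s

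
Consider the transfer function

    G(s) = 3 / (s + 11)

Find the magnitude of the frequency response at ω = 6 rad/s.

Substitute s = j6: numerator = 3, denominator = 11 + j6.
|G(j6)| = |3| / |11 + j6| = 3 / 12.530 ≈ 0.2394.

|G(j6)| ≈ 0.2394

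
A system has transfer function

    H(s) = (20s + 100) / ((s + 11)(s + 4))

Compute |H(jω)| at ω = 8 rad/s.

|H(j8)| ≈ 1.551

Substitute s = j8: numerator = 100 + j160, denominator = -20 + j120.
|H(j8)| = |100 + j160| / |-20 + j120| = 188.68 / 121.66 ≈ 1.551.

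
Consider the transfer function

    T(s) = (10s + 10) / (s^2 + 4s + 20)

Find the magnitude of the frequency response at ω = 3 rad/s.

Substitute s = j3: numerator = 10 + j30, denominator = 11 + j12.
|T(j3)| = |10 + j30| / |11 + j12| = 31.623 / 16.279 ≈ 1.943.

|T(j3)| ≈ 1.943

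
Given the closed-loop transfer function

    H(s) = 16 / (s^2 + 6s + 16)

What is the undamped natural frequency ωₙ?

ωₙ = 4 rad/s

Compare the denominator to the standard form s^2 + 2ζωₙs + ωₙ².
ωₙ² = 16, so ωₙ = 4 rad/s.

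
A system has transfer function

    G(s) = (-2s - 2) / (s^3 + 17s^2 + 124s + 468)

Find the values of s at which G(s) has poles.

s = -4 ± 6j, -9

The poles are the roots of the denominator s^3 + 17s^2 + 124s + 468 = 0.
Trying s = -9: the polynomial evaluates to 0, so (s + 9) is a factor.
Dividing out leaves s^2 + 8s + 52 = 0.
The quadratic formula then gives s = -4 ± 6j.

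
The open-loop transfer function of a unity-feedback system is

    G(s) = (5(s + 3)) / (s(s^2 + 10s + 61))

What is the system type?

The denominator has 1 factor of s at the origin (free integrator), so this is a Type 1 system.

Type 1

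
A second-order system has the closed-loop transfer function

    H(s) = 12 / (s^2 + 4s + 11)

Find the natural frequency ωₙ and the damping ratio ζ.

ωₙ ≈ 3.317 rad/s, ζ ≈ 0.6030

Compare the denominator to the standard form s^2 + 2ζωₙs + ωₙ².
ωₙ² = 11, so ωₙ = √11 ≈ 3.317 rad/s.
2ζωₙ = 4, so ζ = 4/(2·√11) ≈ 0.6030.
With ζ = 0.6030 the response is underdamped.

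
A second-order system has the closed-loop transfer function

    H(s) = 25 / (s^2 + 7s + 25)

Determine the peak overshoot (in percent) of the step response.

Comparing s^2 + 7s + 25 to s^2 + 2ζωₙs + ωₙ²: ωₙ = 5 rad/s and ζ = 7/(2·5) = 0.7.
%OS = 100·exp(−πζ/√(1−ζ²)) = 100·exp(−π·0.7/√(1−0.7²)) ≈ 4.60%.

%OS ≈ 4.60%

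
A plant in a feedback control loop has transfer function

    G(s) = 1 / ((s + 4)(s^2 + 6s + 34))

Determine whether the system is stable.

stable

The poles can be read from the denominator factors: s = -4, -3 + 5j, -3 - 5j.
Since all poles lie strictly in the left half-plane, the system is stable.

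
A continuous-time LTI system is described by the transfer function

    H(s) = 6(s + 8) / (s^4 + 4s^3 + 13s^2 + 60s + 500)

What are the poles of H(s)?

s = 2 ± 4j, -4 ± 3j

The poles are the roots of the denominator s^4 + 4s^3 + 13s^2 + 60s + 500 = 0.
No real roots exist; factor into two real quadratics: (s^2 - 4s + 20)(s^2 + 8s + 25) = 0.
Each quadratic gives a conjugate pair via the quadratic formula.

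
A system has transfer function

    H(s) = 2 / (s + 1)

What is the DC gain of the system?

H(0) = 2

Set s = 0: H(0) = (2) / (1) = 2.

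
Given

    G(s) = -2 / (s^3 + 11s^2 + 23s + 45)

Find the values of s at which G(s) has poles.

The poles are the roots of the denominator s^3 + 11s^2 + 23s + 45 = 0.
Trying s = -9: the polynomial evaluates to 0, so (s + 9) is a factor.
Dividing out leaves s^2 + 2s + 5 = 0.
The quadratic formula then gives s = -1 ± 2j.

s = -1 ± 2j, -9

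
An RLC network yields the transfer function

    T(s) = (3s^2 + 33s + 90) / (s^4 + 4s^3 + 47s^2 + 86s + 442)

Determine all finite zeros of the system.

s = -6, -5

Set the numerator to zero: 3s^2 + 33s + 90 = 0, i.e. 3·(s^2 + 11s + 30) = 0.
Factoring: (s + 6)(s + 5) = 0.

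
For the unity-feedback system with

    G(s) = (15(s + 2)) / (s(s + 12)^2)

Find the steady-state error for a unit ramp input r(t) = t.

e_ss = 4.800

G(s) has one pole at the origin.
This is a Type 1 system. Kv = lim_{s→0} s·G(s) = 30/144 = 5/24.
e_ss = 1/Kv = 1/(5/24) = 24/5 ≈ 4.800.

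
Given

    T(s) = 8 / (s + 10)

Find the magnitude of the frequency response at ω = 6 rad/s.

|T(j6)| ≈ 0.6860

Substitute s = j6: numerator = 8, denominator = 10 + j6.
|T(j6)| = |8| / |10 + j6| = 8 / 11.662 ≈ 0.6860.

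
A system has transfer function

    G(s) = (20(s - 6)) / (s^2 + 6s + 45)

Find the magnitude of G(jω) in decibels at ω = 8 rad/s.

Substitute s = j8: numerator = -120 + j160, denominator = -19 + j48.
|G(j8)| = |-120 + j160| / |-19 + j48| = 200 / 51.624 ≈ 3.874.
In decibels: 20·log₁₀(3.874) ≈ 11.8 dB.

|G(j8)|_dB ≈ 11.8 dB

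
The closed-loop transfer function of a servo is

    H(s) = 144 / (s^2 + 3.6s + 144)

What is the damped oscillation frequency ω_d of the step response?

Comparing s^2 + 3.6s + 144 to s^2 + 2ζωₙs + ωₙ²: ωₙ = 12 rad/s and ζ = 3.6/(2·12) = 0.15.
ζωₙ = 3.6/2 = 1.8, so ω_d = ωₙ√(1−ζ²) = √(ωₙ² − (ζωₙ)²) = √(144 − 1.8²) = √140.76 ≈ 11.86 rad/s.

ω_d ≈ 11.86 rad/s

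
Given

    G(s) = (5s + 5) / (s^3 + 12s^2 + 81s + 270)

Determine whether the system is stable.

The denominator s^3 + 12s^2 + 81s + 270 factors as (s^2 + 6s + 45)(s + 6), giving poles at s = -3 ± 6j, -6.
Since all poles lie strictly in the left half-plane, the system is stable.

stable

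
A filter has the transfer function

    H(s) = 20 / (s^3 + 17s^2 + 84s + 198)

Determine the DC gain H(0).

H(0) = 10/99 ≈ 0.1010

Set s = 0: H(0) = (20) / (198) = 10/99.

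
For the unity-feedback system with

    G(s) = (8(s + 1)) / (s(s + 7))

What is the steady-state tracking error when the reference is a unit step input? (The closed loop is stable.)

e_ss = 0

G(s) has one pole at the origin.
This is a Type 1 system; for a step input the steady-state error is zero.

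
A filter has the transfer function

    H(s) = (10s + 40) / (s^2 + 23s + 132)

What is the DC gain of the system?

Set s = 0: H(0) = (40) / (132) = 10/33.

H(0) = 10/33 ≈ 0.3030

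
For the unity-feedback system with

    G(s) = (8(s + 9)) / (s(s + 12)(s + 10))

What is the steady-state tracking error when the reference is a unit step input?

e_ss = 0

G(s) has one pole at the origin.
This is a Type 1 system; for a step input the steady-state error is zero.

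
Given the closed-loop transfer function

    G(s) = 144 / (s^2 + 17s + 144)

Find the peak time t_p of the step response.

t_p ≈ 0.3709 s

Comparing s^2 + 17s + 144 to s^2 + 2ζωₙs + ωₙ²: ωₙ = 12 rad/s and ζ = 17/(2·12) ≈ 0.7083.
ζωₙ = 17/2 = 8.5, so ω_d = ωₙ√(1−ζ²) = √(ωₙ² − (ζωₙ)²) = √(144 − 8.5²) = √71.75 ≈ 8.471 rad/s.
t_p = π/ω_d = π/8.471 ≈ 0.3709 s.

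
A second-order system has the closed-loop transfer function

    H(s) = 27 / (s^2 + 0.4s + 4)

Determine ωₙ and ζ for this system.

Compare the denominator to the standard form s^2 + 2ζωₙs + ωₙ².
ωₙ² = 4, so ωₙ = 2 rad/s.
2ζωₙ = 0.4, so ζ = 0.4/(2·2) = 0.1.

ωₙ = 2 rad/s, ζ = 0.1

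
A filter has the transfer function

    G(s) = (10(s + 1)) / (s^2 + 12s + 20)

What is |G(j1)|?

Substitute s = j1: numerator = 10 + j10, denominator = 19 + j12.
|G(j1)| = |10 + j10| / |19 + j12| = 14.142 / 22.472 ≈ 0.6293.

|G(j1)| ≈ 0.6293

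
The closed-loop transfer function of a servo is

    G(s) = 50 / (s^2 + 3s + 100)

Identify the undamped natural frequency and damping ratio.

Compare the denominator to the standard form s^2 + 2ζωₙs + ωₙ².
ωₙ² = 100, so ωₙ = 10 rad/s.
2ζωₙ = 3, so ζ = 3/(2·10) = 0.15.

ωₙ = 10 rad/s, ζ = 0.15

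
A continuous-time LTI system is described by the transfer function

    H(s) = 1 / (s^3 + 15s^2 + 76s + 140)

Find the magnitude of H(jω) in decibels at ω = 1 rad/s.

|H(j1)|_dB ≈ -43.3 dB

Substitute s = j1: numerator = 1, denominator = 125 + j75.
|H(j1)| = |1| / |125 + j75| = 1 / 145.77 ≈ 0.006860.
In decibels: 20·log₁₀(0.006860) ≈ -43.3 dB.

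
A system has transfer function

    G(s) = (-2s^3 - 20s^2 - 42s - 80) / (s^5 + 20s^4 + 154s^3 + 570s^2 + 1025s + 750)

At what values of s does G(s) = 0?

Set the numerator to zero: -2s^3 - 20s^2 - 42s - 80 = 0, i.e. -2·(s^3 + 10s^2 + 21s + 40) = 0.
Factoring: (s^2 + 2s + 5)(s + 8) = 0.

s = -1 ± 2j, -8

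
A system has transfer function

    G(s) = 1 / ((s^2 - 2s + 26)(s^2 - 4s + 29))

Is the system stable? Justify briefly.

unstable

The poles can be read from the denominator factors: s = 1 + 5j, 1 - 5j, 2 + 5j, 2 - 5j.
Since the pole(s) at s = 1 ± 5j, 2 ± 5j lie in the right half-plane, the system is unstable.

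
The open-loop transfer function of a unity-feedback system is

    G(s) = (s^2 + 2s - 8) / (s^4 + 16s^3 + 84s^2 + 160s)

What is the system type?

Type 1

Factor s from the denominator: s^4 + 16s^3 + 84s^2 + 160s = s·(s^3 + 16s^2 + 84s + 160).
There is 1 pole at the origin, so the system is Type 1.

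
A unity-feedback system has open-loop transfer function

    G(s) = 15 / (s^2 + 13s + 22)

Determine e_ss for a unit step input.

G(s) has no poles at the origin.
This is a Type 0 system. Kp = lim_{s→0} G(s) = 15/22.
e_ss = 1/(1 + Kp) = 1/(1 + 15/22) = 22/37 ≈ 0.5946.

e_ss = 0.5946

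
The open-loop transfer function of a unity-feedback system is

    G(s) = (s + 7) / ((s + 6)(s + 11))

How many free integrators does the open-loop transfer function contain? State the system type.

The denominator has no factor of s at the origin — no free integrator — so this is a Type 0 system.

Type 0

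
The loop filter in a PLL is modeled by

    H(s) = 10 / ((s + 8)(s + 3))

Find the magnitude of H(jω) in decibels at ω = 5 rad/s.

Substitute s = j5: numerator = 10, denominator = -1 + j55.
|H(j5)| = |10| / |-1 + j55| = 10 / 55.009 ≈ 0.1818.
In decibels: 20·log₁₀(0.1818) ≈ -14.8 dB.

|H(j5)|_dB ≈ -14.8 dB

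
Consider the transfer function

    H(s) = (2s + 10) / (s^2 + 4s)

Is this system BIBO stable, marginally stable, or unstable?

marginally stable

The denominator s^2 + 4s factors as s(s + 4), giving poles at s = 0, -4.
Since the simple pole(s) at s = 0 lie on the jω-axis with none in the right half-plane, the system is marginally stable.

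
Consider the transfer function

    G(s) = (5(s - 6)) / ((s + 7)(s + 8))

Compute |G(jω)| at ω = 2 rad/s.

|G(j2)| ≈ 0.5268

Substitute s = j2: numerator = -30 + j10, denominator = 52 + j30.
|G(j2)| = |-30 + j10| / |52 + j30| = 31.623 / 60.033 ≈ 0.5268.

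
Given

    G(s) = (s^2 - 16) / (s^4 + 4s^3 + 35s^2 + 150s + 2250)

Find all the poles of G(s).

s = 3 + 6j, 3 - 6j, -5 + 5j, -5 - 5j

The poles are the roots of the denominator s^4 + 4s^3 + 35s^2 + 150s + 2250 = 0.
No real roots exist; factor into two real quadratics: (s^2 - 6s + 45)(s^2 + 10s + 50) = 0.
Each quadratic gives a conjugate pair via the quadratic formula.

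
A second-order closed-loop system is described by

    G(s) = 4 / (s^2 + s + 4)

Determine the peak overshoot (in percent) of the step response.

Comparing s^2 + s + 4 to s^2 + 2ζωₙs + ωₙ²: ωₙ = 2 rad/s and ζ = 1/(2·2) = 0.25.
%OS = 100·exp(−πζ/√(1−ζ²)) = 100·exp(−π·0.25/√(1−0.25²)) ≈ 44.4%.

%OS ≈ 44.4%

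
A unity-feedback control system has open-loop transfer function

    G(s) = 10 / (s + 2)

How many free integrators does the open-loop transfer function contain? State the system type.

The denominator has no factor of s at the origin — no free integrator — so this is a Type 0 system.

Type 0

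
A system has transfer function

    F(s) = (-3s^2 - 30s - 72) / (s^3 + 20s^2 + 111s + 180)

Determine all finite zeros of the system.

Set the numerator to zero: -3s^2 - 30s - 72 = 0, i.e. -3·(s^2 + 10s + 24) = 0.
Factoring: (s + 6)(s + 4) = 0.

s = -6, -4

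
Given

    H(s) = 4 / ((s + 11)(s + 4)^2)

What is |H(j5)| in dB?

|H(j5)|_dB ≈ -41.9 dB

Substitute s = j5: numerator = 4, denominator = -299 + j395.
|H(j5)| = |4| / |-299 + j395| = 4 / 495.40 ≈ 0.008074.
In decibels: 20·log₁₀(0.008074) ≈ -41.9 dB.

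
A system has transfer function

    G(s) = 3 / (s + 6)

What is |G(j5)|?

|G(j5)| ≈ 0.3841

Substitute s = j5: numerator = 3, denominator = 6 + j5.
|G(j5)| = |3| / |6 + j5| = 3 / 7.8102 ≈ 0.3841.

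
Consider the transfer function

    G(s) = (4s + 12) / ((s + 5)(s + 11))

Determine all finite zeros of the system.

s = -3

Set the numerator to zero: 4s + 12 = 0, i.e. 4·(s + 3) = 0.
So s = -3.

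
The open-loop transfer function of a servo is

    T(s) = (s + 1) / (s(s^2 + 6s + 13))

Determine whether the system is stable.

marginally stable

The poles can be read from the denominator factors: s = 0, -3 + 2j, -3 - 2j.
Since the simple pole(s) at s = 0 lie on the jω-axis with none in the right half-plane, the system is marginally stable.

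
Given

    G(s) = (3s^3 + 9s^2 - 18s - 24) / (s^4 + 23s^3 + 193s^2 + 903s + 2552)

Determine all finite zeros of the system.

s = -1, 2, -4

Set the numerator to zero: 3s^3 + 9s^2 - 18s - 24 = 0, i.e. 3·(s^3 + 3s^2 - 6s - 8) = 0.
Factoring: (s + 1)(s - 2)(s + 4) = 0.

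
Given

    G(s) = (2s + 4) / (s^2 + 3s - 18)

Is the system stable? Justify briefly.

The denominator s^2 + 3s - 18 factors as (s + 6)(s - 3), giving poles at s = -6, 3.
Since the pole(s) at s = 3 lie in the right half-plane, the system is unstable.

unstable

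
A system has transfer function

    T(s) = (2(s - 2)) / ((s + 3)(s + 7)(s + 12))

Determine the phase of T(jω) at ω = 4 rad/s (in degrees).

At s = j4: numerator = -4 + j8, denominator = -100 + j500.
∠T = ∠num − ∠den = 116.57° − (101.31°) = 15.26°.

∠T(j4) ≈ 15.26°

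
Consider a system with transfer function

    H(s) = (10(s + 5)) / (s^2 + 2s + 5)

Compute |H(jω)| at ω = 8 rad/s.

Substitute s = j8: numerator = 50 + j80, denominator = -59 + j16.
|H(j8)| = |50 + j80| / |-59 + j16| = 94.340 / 61.131 ≈ 1.543.

|H(j8)| ≈ 1.543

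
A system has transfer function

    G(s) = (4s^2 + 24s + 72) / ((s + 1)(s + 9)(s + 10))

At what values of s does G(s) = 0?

s = -3 ± 3j

Set the numerator to zero: 4s^2 + 24s + 72 = 0, i.e. 4·(s^2 + 6s + 18) = 0.
Factoring: (s^2 + 6s + 18) = 0.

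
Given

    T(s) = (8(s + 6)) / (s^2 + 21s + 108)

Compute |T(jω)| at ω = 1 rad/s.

|T(j1)| ≈ 0.4463

Substitute s = j1: numerator = 48 + j8, denominator = 107 + j21.
|T(j1)| = |48 + j8| / |107 + j21| = 48.662 / 109.04 ≈ 0.4463.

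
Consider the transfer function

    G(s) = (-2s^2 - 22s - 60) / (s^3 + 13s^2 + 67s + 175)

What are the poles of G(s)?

s = -3 + 4j, -3 - 4j, -7

The poles are the roots of the denominator s^3 + 13s^2 + 67s + 175 = 0.
Trying s = -7: the polynomial evaluates to 0, so (s + 7) is a factor.
Dividing out leaves s^2 + 6s + 25 = 0.
The quadratic formula then gives s = -3 ± 4j.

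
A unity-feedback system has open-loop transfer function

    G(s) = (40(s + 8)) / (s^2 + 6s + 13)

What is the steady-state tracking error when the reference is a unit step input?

e_ss = 0.03904

G(s) has no poles at the origin.
This is a Type 0 system. Kp = lim_{s→0} G(s) = 320/13.
e_ss = 1/(1 + Kp) = 1/(1 + 320/13) = 13/333 ≈ 0.03904.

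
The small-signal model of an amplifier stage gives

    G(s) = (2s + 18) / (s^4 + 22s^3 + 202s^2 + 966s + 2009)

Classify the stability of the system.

stable

The denominator s^4 + 22s^3 + 202s^2 + 966s + 2009 factors as (s + 7)^2(s^2 + 8s + 41), giving poles at s = -7, -4 + 5j, -4 - 5j, -7.
Since all poles lie strictly in the left half-plane, the system is stable.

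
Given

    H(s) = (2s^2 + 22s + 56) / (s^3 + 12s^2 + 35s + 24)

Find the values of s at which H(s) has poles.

s = -8, -3, -1

The poles are the roots of the denominator s^3 + 12s^2 + 35s + 24 = 0.
Trying s = -8: the polynomial evaluates to 0, so (s + 8) is a factor.
Dividing out leaves s^2 + 4s + 3 = 0.
Factoring the quadratic: (s + 3)(s + 1) = 0.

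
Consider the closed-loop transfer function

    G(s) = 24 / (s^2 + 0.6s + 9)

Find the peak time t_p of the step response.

Comparing s^2 + 0.6s + 9 to s^2 + 2ζωₙs + ωₙ²: ωₙ = 3 rad/s and ζ = 0.6/(2·3) = 0.1.
ζωₙ = 0.6/2 = 0.3, so ω_d = ωₙ√(1−ζ²) = √(ωₙ² − (ζωₙ)²) = √(9 − 0.3²) = √8.91 ≈ 2.985 rad/s.
t_p = π/ω_d = π/2.985 ≈ 1.052 s.

t_p ≈ 1.052 s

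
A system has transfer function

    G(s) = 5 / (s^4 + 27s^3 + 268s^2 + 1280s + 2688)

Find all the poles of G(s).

s = -4 ± 4j, -7, -12

The poles are the roots of the denominator s^4 + 27s^3 + 268s^2 + 1280s + 2688 = 0.
Trying s = -7: the polynomial evaluates to 0, so (s + 7) is a factor.
Dividing out leaves s^3 + 20s^2 + 128s + 384 = 0.
This factors further as (s^2 + 8s + 32)(s + 12) = 0.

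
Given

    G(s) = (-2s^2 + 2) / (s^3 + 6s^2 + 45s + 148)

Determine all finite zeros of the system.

Set the numerator to zero: -2s^2 + 2 = 0, i.e. -2·(s^2 - 1) = 0.
Factoring: (s - 1)(s + 1) = 0.

s = 1, -1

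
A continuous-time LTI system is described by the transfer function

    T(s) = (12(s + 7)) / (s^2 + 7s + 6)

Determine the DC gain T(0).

Set s = 0: T(0) = (84) / (6) = 14.

T(0) = 14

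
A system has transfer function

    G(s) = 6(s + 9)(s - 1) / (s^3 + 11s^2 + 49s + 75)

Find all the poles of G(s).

The poles are the roots of the denominator s^3 + 11s^2 + 49s + 75 = 0.
Trying s = -3: the polynomial evaluates to 0, so (s + 3) is a factor.
Dividing out leaves s^2 + 8s + 25 = 0.
The quadratic formula then gives s = -4 ± 3j.

s = -4 + 3j, -4 - 3j, -3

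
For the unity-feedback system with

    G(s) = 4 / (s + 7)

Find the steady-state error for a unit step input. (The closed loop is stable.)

G(s) has no poles at the origin.
This is a Type 0 system. Kp = lim_{s→0} G(s) = 4/7.
e_ss = 1/(1 + Kp) = 1/(1 + 4/7) = 7/11 ≈ 0.6364.

e_ss = 0.6364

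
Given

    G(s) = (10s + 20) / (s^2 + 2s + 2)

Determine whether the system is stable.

stable

The denominator s^2 + 2s + 2 factors as (s^2 + 2s + 2), giving poles at s = -1 ± j.
Since all poles lie strictly in the left half-plane, the system is stable.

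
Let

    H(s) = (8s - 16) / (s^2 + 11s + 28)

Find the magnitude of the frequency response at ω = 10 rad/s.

Substitute s = j10: numerator = -16 + j80, denominator = -72 + j110.
|H(j10)| = |-16 + j80| / |-72 + j110| = 81.584 / 131.47 ≈ 0.6206.

|H(j10)| ≈ 0.6206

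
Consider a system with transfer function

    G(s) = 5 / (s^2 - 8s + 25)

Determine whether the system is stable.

The denominator s^2 - 8s + 25 factors as (s^2 - 8s + 25), giving poles at s = 4 + 3j, 4 - 3j.
Since the pole(s) at s = 4 ± 3j lie in the right half-plane, the system is unstable.

unstable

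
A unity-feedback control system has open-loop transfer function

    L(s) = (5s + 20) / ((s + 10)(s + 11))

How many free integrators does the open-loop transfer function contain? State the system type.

Type 0

The denominator has no factor of s at the origin — no free integrator — so this is a Type 0 system.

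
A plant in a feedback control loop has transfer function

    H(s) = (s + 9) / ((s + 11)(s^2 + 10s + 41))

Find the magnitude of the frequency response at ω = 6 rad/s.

Substitute s = j6: numerator = 9 + j6, denominator = -305 + j690.
|H(j6)| = |9 + j6| / |-305 + j690| = 10.817 / 754.40 ≈ 0.01434.

|H(j6)| ≈ 0.01434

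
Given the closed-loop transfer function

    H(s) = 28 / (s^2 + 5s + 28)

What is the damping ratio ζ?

ζ ≈ 0.4725

Compare the denominator to the standard form s^2 + 2ζωₙs + ωₙ².
ωₙ² = 28, so ωₙ = √28 ≈ 5.292 rad/s.
2ζωₙ = 5, so ζ = 5/(2·√28) ≈ 0.4725.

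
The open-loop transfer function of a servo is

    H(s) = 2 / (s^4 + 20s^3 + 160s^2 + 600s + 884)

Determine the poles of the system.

The poles are the roots of the denominator s^4 + 20s^3 + 160s^2 + 600s + 884 = 0.
No real roots exist; factor into two real quadratics: (s^2 + 10s + 34)(s^2 + 10s + 26) = 0.
Each quadratic gives a conjugate pair via the quadratic formula.

s = -5 ± 3j, -5 ± j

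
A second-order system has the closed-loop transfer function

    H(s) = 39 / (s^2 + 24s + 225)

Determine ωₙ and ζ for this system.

Compare the denominator to the standard form s^2 + 2ζωₙs + ωₙ².
ωₙ² = 225, so ωₙ = 15 rad/s.
2ζωₙ = 24, so ζ = 24/(2·15) = 0.8.
With ζ = 0.8 the response is underdamped.

ωₙ = 15 rad/s, ζ = 0.8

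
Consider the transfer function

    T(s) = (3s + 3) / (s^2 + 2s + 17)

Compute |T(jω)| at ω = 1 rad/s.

|T(j1)| ≈ 0.2631

Substitute s = j1: numerator = 3 + j3, denominator = 16 + j2.
|T(j1)| = |3 + j3| / |16 + j2| = 4.2426 / 16.125 ≈ 0.2631.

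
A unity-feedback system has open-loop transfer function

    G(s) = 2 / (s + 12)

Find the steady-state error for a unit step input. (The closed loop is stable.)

e_ss = 0.8571

G(s) has no poles at the origin.
This is a Type 0 system. Kp = lim_{s→0} G(s) = 2/12 = 1/6.
e_ss = 1/(1 + Kp) = 1/(1 + 1/6) = 6/7 ≈ 0.8571.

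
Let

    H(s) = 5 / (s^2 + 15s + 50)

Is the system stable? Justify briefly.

The denominator s^2 + 15s + 50 factors as (s + 10)(s + 5), giving poles at s = -10, -5.
Since all poles lie strictly in the left half-plane, the system is stable.

stable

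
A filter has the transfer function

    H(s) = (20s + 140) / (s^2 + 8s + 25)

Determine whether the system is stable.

The denominator s^2 + 8s + 25 factors as (s^2 + 8s + 25), giving poles at s = -4 ± 3j.
Since all poles lie strictly in the left half-plane, the system is stable.

stable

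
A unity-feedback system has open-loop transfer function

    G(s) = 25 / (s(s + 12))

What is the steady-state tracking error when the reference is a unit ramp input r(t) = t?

G(s) has one pole at the origin.
This is a Type 1 system. Kv = lim_{s→0} s·G(s) = 25/12.
e_ss = 1/Kv = 1/(25/12) = 12/25 ≈ 0.4800.

e_ss = 0.4800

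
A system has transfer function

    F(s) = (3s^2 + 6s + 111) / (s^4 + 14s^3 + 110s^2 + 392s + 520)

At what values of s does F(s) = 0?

Set the numerator to zero: 3s^2 + 6s + 111 = 0, i.e. 3·(s^2 + 2s + 37) = 0.
Factoring: (s^2 + 2s + 37) = 0.

s = -1 ± 6j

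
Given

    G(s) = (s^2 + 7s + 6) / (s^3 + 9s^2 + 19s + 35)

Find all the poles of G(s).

The poles are the roots of the denominator s^3 + 9s^2 + 19s + 35 = 0.
Trying s = -7: the polynomial evaluates to 0, so (s + 7) is a factor.
Dividing out leaves s^2 + 2s + 5 = 0.
The quadratic formula then gives s = -1 ± 2j.

s = -1 + 2j, -1 - 2j, -7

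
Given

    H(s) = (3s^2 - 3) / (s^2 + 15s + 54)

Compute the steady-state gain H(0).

H(0) = -1/18 ≈ -0.05556

Set s = 0: H(0) = (-3) / (54) = -1/18.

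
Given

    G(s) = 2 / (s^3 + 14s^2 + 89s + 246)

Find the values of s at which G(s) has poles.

s = -4 + 5j, -4 - 5j, -6

The poles are the roots of the denominator s^3 + 14s^2 + 89s + 246 = 0.
Trying s = -6: the polynomial evaluates to 0, so (s + 6) is a factor.
Dividing out leaves s^2 + 8s + 41 = 0.
The quadratic formula then gives s = -4 ± 5j.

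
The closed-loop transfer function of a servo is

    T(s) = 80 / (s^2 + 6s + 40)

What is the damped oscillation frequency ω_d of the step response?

Comparing s^2 + 6s + 40 to s^2 + 2ζωₙs + ωₙ²: ωₙ = √40 ≈ 6.325 rad/s and ζ = 6/(2·√40) ≈ 0.4743.
ζωₙ = 6/2 = 3, so ω_d = ωₙ√(1−ζ²) = √(ωₙ² − (ζωₙ)²) = √(40 − 3²) = √31 ≈ 5.568 rad/s.

ω_d ≈ 5.568 rad/s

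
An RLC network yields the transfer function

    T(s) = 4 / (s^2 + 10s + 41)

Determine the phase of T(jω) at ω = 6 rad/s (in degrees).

∠T(j6) ≈ -85.24°

At s = j6: numerator = 4, denominator = 5 + j60.
∠T = ∠num − ∠den = 0° − (85.236°) = -85.24°.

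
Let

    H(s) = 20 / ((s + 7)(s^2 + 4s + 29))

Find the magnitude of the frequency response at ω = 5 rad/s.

Substitute s = j5: numerator = 20, denominator = -72 + j160.
|H(j5)| = |20| / |-72 + j160| = 20 / 175.45 ≈ 0.1140.

|H(j5)| ≈ 0.1140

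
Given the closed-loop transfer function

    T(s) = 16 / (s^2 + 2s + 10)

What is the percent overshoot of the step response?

Comparing s^2 + 2s + 10 to s^2 + 2ζωₙs + ωₙ²: ωₙ = √10 ≈ 3.162 rad/s and ζ = 2/(2·√10) ≈ 0.3162.
%OS = 100·exp(−πζ/√(1−ζ²)) = 100·exp(−π·0.3162/√(1−0.3162²)) ≈ 35.1%.

%OS ≈ 35.1%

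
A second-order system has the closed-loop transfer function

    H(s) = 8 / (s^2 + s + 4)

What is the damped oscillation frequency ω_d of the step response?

Comparing s^2 + s + 4 to s^2 + 2ζωₙs + ωₙ²: ωₙ = 2 rad/s and ζ = 1/(2·2) = 0.25.
ζωₙ = 1/2 = 0.5, so ω_d = ωₙ√(1−ζ²) = √(ωₙ² − (ζωₙ)²) = √(4 − 0.5²) = √3.75 ≈ 1.936 rad/s.

ω_d ≈ 1.936 rad/s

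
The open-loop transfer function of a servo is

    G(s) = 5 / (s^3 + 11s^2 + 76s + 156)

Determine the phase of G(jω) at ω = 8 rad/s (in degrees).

∠G(j8) ≈ -170.1°

At s = j8: numerator = 5, denominator = -548 + j96.
∠G = ∠num − ∠den = 0° − (170.06°) = -170.1°.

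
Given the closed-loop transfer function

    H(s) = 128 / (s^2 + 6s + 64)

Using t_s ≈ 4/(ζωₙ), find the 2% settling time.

t_s ≈ 1.333 s

Comparing s^2 + 6s + 64 to s^2 + 2ζωₙs + ωₙ²: ωₙ = 8 rad/s and ζ = 6/(2·8) = 0.375.
ζωₙ = 6/2 = 3, so t_s ≈ 4/(ζωₙ) = 4/3 ≈ 1.333 s.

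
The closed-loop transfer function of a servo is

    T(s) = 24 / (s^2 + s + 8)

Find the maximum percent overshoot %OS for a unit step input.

Comparing s^2 + s + 8 to s^2 + 2ζωₙs + ωₙ²: ωₙ = √8 ≈ 2.828 rad/s and ζ = 1/(2·√8) ≈ 0.1768.
%OS = 100·exp(−πζ/√(1−ζ²)) = 100·exp(−π·0.1768/√(1−0.1768²)) ≈ 56.9%.

%OS ≈ 56.9%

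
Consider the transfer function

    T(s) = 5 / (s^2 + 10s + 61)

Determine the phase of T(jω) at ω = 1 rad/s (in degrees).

At s = j1: numerator = 5, denominator = 60 + j10.
∠T = ∠num − ∠den = 0° − (9.4623°) = -9.462°.

∠T(j1) ≈ -9.462°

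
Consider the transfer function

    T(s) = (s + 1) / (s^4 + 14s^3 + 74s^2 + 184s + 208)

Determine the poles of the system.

s = -2 + 2j, -2 - 2j, -5 + j, -5 - j

The poles are the roots of the denominator s^4 + 14s^3 + 74s^2 + 184s + 208 = 0.
No real roots exist; factor into two real quadratics: (s^2 + 4s + 8)(s^2 + 10s + 26) = 0.
Each quadratic gives a conjugate pair via the quadratic formula.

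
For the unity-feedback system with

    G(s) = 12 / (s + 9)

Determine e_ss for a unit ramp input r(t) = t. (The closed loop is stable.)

G(s) has no poles at the origin.
This is a Type 0 system; Kv = lim_{s→0} s·G(s) = 0, so the steady-state error for a ramp input is infinite.

e_ss = ∞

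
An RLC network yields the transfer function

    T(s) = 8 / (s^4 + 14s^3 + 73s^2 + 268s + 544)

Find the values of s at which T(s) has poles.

s = -1 + 4j, -1 - 4j, -4, -8

The poles are the roots of the denominator s^4 + 14s^3 + 73s^2 + 268s + 544 = 0.
Trying s = -4: the polynomial evaluates to 0, so (s + 4) is a factor.
Dividing out leaves s^3 + 10s^2 + 33s + 136 = 0.
This factors further as (s^2 + 2s + 17)(s + 8) = 0.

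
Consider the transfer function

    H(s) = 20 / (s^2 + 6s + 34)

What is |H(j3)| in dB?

Substitute s = j3: numerator = 20, denominator = 25 + j18.
|H(j3)| = |20| / |25 + j18| = 20 / 30.806 ≈ 0.6492.
In decibels: 20·log₁₀(0.6492) ≈ -3.75 dB.

|H(j3)|_dB ≈ -3.75 dB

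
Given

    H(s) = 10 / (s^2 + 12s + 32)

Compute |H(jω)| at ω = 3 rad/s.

|H(j3)| ≈ 0.2341

Substitute s = j3: numerator = 10, denominator = 23 + j36.
|H(j3)| = |10| / |23 + j36| = 10 / 42.720 ≈ 0.2341.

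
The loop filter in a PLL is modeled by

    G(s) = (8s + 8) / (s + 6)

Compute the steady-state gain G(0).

Set s = 0: G(0) = (8) / (6) = 4/3.

G(0) = 4/3 ≈ 1.333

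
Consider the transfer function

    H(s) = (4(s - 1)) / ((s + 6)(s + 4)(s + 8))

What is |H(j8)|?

Substitute s = j8: numerator = -4 + j32, denominator = -960 + j320.
|H(j8)| = |-4 + j32| / |-960 + j320| = 32.249 / 1011.9 ≈ 0.03187.

|H(j8)| ≈ 0.03187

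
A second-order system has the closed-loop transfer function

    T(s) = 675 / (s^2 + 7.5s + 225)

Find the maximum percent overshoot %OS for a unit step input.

Comparing s^2 + 7.5s + 225 to s^2 + 2ζωₙs + ωₙ²: ωₙ = 15 rad/s and ζ = 7.5/(2·15) = 0.25.
%OS = 100·exp(−πζ/√(1−ζ²)) = 100·exp(−π·0.25/√(1−0.25²)) ≈ 44.4%.

%OS ≈ 44.4%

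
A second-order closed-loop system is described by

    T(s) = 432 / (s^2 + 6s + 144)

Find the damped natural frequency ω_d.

Comparing s^2 + 6s + 144 to s^2 + 2ζωₙs + ωₙ²: ωₙ = 12 rad/s and ζ = 6/(2·12) = 0.25.
ζωₙ = 6/2 = 3, so ω_d = ωₙ√(1−ζ²) = √(ωₙ² − (ζωₙ)²) = √(144 − 3²) = √135 ≈ 11.62 rad/s.

ω_d ≈ 11.62 rad/s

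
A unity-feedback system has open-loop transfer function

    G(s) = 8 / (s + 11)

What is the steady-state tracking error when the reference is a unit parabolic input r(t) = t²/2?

G(s) has no poles at the origin.
This is a Type 0 system; Ka = lim_{s→0} s^2·G(s) = 0, so the steady-state error for a parabola input is infinite.

e_ss = ∞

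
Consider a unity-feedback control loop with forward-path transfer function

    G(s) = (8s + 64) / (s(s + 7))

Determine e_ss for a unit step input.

e_ss = 0

G(s) has one pole at the origin.
This is a Type 1 system; for a step input the steady-state error is zero.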